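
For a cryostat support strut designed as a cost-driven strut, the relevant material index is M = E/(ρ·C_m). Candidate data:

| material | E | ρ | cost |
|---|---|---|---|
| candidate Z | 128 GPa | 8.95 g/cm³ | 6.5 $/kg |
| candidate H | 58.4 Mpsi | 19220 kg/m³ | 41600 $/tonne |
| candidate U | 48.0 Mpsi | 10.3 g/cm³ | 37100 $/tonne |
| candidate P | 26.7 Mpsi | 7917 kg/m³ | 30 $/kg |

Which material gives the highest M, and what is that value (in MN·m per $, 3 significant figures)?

Convert each candidate to consistent units, then evaluate M:
  candidate Z: E = 128.0 GPa, ρ = 8950 kg/m³, cost = 6.500 $/kg
  candidate H: E = 402.7 GPa, ρ = 19220 kg/m³, cost = 41.60 $/kg
  candidate U: E = 330.9 GPa, ρ = 10300 kg/m³, cost = 37.10 $/kg
  candidate P: E = 184.1 GPa, ρ = 7917 kg/m³, cost = 30.00 $/kg
  candidate Z: M = 2.20 MN·m per $
  candidate U: M = 0.866 MN·m per $
  candidate P: M = 0.775 MN·m per $
  candidate H: M = 0.504 MN·m per $
Candidate Z has the largest M.

candidate Z, M = 2.20 MN·m per $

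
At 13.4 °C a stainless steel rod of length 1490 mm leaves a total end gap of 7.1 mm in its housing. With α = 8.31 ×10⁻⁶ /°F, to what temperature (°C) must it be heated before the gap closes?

332 °C

α = 8.31×10⁻⁶/°F × 9/5 = 15.0×10⁻⁶/K.
α·L₀·ΔT = 7.1 mm ⇒ ΔT = 7.1 / (15.0×10⁻⁶ × 1490.0) = 318.6 K.
T = 13.4 + 318.6 = 332.0 °C.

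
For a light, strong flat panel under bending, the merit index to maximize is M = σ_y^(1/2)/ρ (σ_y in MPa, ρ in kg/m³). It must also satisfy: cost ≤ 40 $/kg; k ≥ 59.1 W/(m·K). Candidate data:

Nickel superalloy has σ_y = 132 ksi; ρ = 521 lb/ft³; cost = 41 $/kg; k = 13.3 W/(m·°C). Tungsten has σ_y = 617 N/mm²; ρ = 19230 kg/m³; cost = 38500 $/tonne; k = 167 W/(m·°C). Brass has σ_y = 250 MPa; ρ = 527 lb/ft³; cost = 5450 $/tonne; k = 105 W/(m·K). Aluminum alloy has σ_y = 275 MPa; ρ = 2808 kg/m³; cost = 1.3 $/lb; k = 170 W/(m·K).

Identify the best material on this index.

aluminum alloy

Screen on constraints: cost ≤ 40 $/kg; k ≥ 59.1 W/(m·K). Survivors: tungsten, brass, aluminum alloy.
Normalizing units and computing the index:
  tungsten: σ_y = 617.0 MPa, ρ = 19230 kg/m³
  brass: σ_y = 250.0 MPa, ρ = 8442 kg/m³
  aluminum alloy: σ_y = 275.0 MPa, ρ = 2808 kg/m³
  aluminum alloy: M = 5.91×10⁻³
  brass: M = 1.87×10⁻³
  tungsten: M = 1.29×10⁻³
Highest index: aluminum alloy.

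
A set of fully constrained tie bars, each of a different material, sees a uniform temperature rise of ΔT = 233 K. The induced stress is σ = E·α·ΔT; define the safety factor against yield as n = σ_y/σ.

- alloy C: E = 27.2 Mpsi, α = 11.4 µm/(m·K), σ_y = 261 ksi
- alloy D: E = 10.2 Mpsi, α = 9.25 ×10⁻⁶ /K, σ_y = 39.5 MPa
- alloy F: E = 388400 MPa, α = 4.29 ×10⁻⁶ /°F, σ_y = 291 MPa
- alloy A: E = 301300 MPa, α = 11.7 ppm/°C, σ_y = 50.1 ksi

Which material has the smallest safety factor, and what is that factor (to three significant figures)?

alloy D, n = 0.261

In consistent units (E in GPa, α in ×10⁻⁶/K, σ_y in MPa):
  alloy C: E = 187.5, α = 11.4, σ_y = 1800 → σ = 498 MPa, n = 3.61
  alloy D: E = 70.33, α = 9.25, σ_y = 39.50 → σ = 152 MPa, n = 0.261
  alloy F: E = 388.4, α = 7.72, σ_y = 291.0 → σ = 699 MPa, n = 0.416
  alloy A: E = 301.3, α = 11.7, σ_y = 345.4 → σ = 821 MPa, n = 0.421
Smallest n: alloy D with n = 0.261.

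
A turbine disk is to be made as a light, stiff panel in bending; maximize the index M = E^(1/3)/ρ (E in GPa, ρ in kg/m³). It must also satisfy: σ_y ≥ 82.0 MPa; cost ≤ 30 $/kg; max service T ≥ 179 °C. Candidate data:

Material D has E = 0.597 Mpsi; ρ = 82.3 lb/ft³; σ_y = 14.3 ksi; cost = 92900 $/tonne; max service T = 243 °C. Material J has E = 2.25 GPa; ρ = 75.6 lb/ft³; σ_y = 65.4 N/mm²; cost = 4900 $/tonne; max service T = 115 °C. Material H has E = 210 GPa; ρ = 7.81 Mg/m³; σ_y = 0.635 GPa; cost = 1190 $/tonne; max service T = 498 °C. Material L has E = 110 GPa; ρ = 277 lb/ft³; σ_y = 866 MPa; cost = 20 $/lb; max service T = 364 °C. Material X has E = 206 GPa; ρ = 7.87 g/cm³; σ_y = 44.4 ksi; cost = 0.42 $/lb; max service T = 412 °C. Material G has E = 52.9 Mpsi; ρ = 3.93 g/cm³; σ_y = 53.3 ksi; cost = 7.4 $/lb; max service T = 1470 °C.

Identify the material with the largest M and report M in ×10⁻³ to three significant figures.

material G, M = 1.82×10⁻³

Screen on constraints: σ_y ≥ 82.0 MPa; cost ≤ 30 $/kg; max service T ≥ 179 °C. Survivors: material H, material X, material G.
After converting to SI:
  material H: E = 210.0 GPa, ρ = 7810 kg/m³
  material X: E = 206.0 GPa, ρ = 7870 kg/m³
  material G: E = 364.7 GPa, ρ = 3930 kg/m³
  material G: M = 1.82×10⁻³
  material H: M = 0.761×10⁻³
  material X: M = 0.750×10⁻³
Material G has the largest M.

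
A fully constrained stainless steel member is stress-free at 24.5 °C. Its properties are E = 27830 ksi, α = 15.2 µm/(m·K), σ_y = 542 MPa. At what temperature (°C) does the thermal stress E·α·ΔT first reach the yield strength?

210 °C

E = 27830 ksi = 191.9 GPa.
E·α·ΔT = 542.0 MPa ⇒ ΔT = 542.0 / (191.9×10³ × 15.2×10⁻⁶) = 185.8 K.
T = 24.5 + 185.8 = 210.3 °C.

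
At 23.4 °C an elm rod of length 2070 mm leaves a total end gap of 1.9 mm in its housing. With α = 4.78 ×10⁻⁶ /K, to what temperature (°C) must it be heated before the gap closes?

α·L₀·ΔT = 1.9 mm ⇒ ΔT = 1.9 / (4.78×10⁻⁶ × 2070.0) = 192.0 K.
T = 23.4 + 192.0 = 215.4 °C.

215 °C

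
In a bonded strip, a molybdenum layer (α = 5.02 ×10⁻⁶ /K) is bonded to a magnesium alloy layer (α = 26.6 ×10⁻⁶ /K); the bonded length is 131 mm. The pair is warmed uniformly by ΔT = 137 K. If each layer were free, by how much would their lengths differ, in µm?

Δα = |5.02 − 26.6|×10⁻⁶/K = 21.6×10⁻⁶/K.
ΔL_mismatch = Δα·L·ΔT = 21.6×10⁻⁶ × 131.0 mm × 137.0 K = 387 µm.

387 µm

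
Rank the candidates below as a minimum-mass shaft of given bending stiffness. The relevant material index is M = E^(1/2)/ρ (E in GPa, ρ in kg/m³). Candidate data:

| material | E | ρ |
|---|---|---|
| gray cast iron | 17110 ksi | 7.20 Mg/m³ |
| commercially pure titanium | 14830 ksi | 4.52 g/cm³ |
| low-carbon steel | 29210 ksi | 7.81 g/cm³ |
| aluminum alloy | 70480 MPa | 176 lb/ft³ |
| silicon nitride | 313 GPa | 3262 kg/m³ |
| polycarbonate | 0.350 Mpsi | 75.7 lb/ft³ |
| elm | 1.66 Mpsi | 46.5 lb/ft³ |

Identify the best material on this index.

Normalizing units and computing the index:
  gray cast iron: E = 118.0 GPa, ρ = 7200 kg/m³
  commercially pure titanium: E = 102.2 GPa, ρ = 4520 kg/m³
  low-carbon steel: E = 201.4 GPa, ρ = 7810 kg/m³
  aluminum alloy: E = 70.48 GPa, ρ = 2819 kg/m³
  silicon nitride: E = 313.0 GPa, ρ = 3262 kg/m³
  polycarbonate: E = 2.413 GPa, ρ = 1213 kg/m³
  elm: E = 11.45 GPa, ρ = 744.9 kg/m³
  silicon nitride: M = 5.42×10⁻³
  elm: M = 4.54×10⁻³
  aluminum alloy: M = 2.98×10⁻³
  commercially pure titanium: M = 2.24×10⁻³
  low-carbon steel: M = 1.82×10⁻³
  gray cast iron: M = 1.51×10⁻³
  polycarbonate: M = 1.28×10⁻³
Highest index: silicon nitride.

silicon nitride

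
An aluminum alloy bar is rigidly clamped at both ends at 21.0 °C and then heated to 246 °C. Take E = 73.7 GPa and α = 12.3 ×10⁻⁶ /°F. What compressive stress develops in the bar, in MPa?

α = 12.3×10⁻⁶/°F × 9/5 = 22.1×10⁻⁶/K.
ΔT = 225.0 K. Constrained thermal stress σ = E·α·ΔT = 73.70×10³ MPa × 22.1×10⁻⁶ × 225.0 = 367 MPa (compressive).

367 MPa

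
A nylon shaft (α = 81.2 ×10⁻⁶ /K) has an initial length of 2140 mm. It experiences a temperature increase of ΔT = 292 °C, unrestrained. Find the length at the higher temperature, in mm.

2190.7 mm

ΔL = α·L₀·ΔT = 81.2×10⁻⁶ × 2140 mm × 292.0 K = 50.7 mm.
L = L₀ + ΔL = 2140 + 50.7 = 2190.7 mm.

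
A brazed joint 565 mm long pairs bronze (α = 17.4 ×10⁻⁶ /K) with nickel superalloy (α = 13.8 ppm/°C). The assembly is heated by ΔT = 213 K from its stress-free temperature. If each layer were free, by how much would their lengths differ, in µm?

Δα = |17.4 − 13.8|×10⁻⁶/K = 3.60×10⁻⁶/K.
ΔL_mismatch = Δα·L·ΔT = 3.60×10⁻⁶ × 565.0 mm × 213.0 K = 433 µm.

433 µm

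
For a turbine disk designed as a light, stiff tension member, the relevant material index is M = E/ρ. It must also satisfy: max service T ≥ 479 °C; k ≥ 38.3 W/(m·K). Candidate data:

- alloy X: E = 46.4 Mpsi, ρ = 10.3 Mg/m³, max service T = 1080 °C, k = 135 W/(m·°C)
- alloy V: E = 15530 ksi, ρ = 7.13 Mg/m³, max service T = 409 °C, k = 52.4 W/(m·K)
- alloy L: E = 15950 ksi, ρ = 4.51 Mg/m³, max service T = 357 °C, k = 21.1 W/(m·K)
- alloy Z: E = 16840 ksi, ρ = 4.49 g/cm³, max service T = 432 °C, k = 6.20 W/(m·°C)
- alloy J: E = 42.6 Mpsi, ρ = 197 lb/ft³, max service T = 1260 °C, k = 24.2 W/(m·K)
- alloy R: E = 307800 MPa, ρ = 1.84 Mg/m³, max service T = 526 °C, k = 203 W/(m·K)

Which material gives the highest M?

Screen on constraints: max service T ≥ 479 °C; k ≥ 38.3 W/(m·K). Survivors: alloy X, alloy R.
Convert each candidate to consistent units, then evaluate M:
  alloy X: E = 319.9 GPa, ρ = 10300 kg/m³
  alloy R: E = 307.8 GPa, ρ = 1840 kg/m³
  alloy R: M = 167 MN·m/kg
  alloy X: M = 31.1 MN·m/kg
The maximum is for alloy R.

alloy R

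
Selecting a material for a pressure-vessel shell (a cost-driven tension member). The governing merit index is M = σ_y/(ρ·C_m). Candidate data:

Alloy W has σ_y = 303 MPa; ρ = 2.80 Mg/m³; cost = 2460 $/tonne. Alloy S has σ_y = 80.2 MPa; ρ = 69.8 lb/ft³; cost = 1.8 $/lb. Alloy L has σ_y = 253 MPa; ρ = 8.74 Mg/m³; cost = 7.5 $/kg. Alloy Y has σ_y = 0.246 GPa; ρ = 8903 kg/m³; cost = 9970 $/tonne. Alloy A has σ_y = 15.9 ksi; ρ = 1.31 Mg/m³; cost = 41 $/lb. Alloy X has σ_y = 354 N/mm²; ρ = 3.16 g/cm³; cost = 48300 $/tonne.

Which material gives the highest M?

After converting to SI:
  alloy W: σ_y = 303.0 MPa, ρ = 2800 kg/m³, cost = 2.460 $/kg
  alloy S: σ_y = 80.20 MPa, ρ = 1118 kg/m³, cost = 3.968 $/kg
  alloy L: σ_y = 253.0 MPa, ρ = 8740 kg/m³, cost = 7.500 $/kg
  alloy Y: σ_y = 246.0 MPa, ρ = 8903 kg/m³, cost = 9.970 $/kg
  alloy A: σ_y = 109.6 MPa, ρ = 1310 kg/m³, cost = 90.39 $/kg
  alloy X: σ_y = 354.0 MPa, ρ = 3160 kg/m³, cost = 48.30 $/kg
  alloy W: M = 44.0 kN·m per $
  alloy S: M = 18.1 kN·m per $
  alloy L: M = 3.86 kN·m per $
  alloy Y: M = 2.77 kN·m per $
  alloy X: M = 2.32 kN·m per $
  alloy A: M = 0.926 kN·m per $
Alloy W ranks first.

alloy W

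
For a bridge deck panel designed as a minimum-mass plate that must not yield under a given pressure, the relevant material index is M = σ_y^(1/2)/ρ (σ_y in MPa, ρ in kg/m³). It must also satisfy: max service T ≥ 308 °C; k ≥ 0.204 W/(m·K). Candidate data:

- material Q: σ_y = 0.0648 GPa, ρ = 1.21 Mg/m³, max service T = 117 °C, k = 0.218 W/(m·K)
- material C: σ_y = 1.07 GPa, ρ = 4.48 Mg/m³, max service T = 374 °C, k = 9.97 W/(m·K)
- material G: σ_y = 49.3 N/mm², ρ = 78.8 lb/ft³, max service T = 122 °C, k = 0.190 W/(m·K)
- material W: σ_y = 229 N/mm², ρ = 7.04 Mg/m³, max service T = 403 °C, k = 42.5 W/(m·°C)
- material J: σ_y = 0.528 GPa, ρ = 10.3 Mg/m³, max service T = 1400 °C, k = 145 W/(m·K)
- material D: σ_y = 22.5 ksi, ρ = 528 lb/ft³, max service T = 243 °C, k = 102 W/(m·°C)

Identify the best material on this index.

material C

Screen on constraints: max service T ≥ 308 °C; k ≥ 0.204 W/(m·K). Survivors: material C, material W, material J.
In SI units:
  material C: σ_y = 1070 MPa, ρ = 4480 kg/m³
  material W: σ_y = 229.0 MPa, ρ = 7040 kg/m³
  material J: σ_y = 528.0 MPa, ρ = 10300 kg/m³
  material C: M = 7.30×10⁻³
  material J: M = 2.23×10⁻³
  material W: M = 2.15×10⁻³
Highest index: material C.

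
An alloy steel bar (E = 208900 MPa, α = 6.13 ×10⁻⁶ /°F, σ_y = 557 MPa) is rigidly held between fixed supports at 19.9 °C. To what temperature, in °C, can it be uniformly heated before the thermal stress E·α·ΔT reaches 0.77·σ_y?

E = 208900 MPa = 208.9 GPa.
α = 6.13×10⁻⁶/°F × 9/5 = 11.0×10⁻⁶/K.
E·α·ΔT = 428.9 MPa ⇒ ΔT = 428.9 / (208.9×10³ × 11.0×10⁻⁶) = 186.1 K.
T = 19.9 + 186.1 = 206.0 °C.

206 °C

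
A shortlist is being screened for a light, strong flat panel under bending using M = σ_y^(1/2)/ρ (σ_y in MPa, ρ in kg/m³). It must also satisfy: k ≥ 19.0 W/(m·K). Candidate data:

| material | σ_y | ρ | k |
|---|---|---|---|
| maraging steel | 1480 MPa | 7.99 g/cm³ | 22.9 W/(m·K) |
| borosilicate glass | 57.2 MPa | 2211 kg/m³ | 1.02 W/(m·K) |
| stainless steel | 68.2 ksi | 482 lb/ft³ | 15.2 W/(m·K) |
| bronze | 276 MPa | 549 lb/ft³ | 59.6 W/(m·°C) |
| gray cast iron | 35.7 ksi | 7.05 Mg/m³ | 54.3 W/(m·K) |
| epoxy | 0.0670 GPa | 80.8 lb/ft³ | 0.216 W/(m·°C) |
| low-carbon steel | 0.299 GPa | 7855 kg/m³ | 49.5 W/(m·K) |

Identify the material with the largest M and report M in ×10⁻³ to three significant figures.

maraging steel, M = 4.81×10⁻³

Screen on constraints: k ≥ 19.0 W/(m·K). Survivors: maraging steel, bronze, gray cast iron, low-carbon steel.
After converting to SI:
  maraging steel: σ_y = 1480 MPa, ρ = 7990 kg/m³
  bronze: σ_y = 276.0 MPa, ρ = 8794 kg/m³
  gray cast iron: σ_y = 246.1 MPa, ρ = 7050 kg/m³
  low-carbon steel: σ_y = 299.0 MPa, ρ = 7855 kg/m³
  maraging steel: M = 4.81×10⁻³
  gray cast iron: M = 2.23×10⁻³
  low-carbon steel: M = 2.20×10⁻³
  bronze: M = 1.89×10⁻³
The maximum is for maraging steel.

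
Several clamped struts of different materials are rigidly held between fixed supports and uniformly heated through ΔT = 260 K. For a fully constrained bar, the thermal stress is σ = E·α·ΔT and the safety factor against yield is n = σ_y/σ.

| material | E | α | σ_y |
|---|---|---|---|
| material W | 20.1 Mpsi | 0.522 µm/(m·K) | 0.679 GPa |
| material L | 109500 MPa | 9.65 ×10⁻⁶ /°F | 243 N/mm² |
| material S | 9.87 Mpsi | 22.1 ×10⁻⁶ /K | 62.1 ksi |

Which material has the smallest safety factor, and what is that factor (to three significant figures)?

material L, n = 0.491

With everything in SI (GPa, ×10⁻⁶/K, MPa):
  material W: E = 138.6, α = 0.522, σ_y = 679.0 → σ = 18.8 MPa, n = 36.1
  material L: E = 109.5, α = 17.4, σ_y = 243.0 → σ = 495 MPa, n = 0.491
  material S: E = 68.05, α = 22.1, σ_y = 428.2 → σ = 391 MPa, n = 1.09
The minimum is material L at n = 0.491.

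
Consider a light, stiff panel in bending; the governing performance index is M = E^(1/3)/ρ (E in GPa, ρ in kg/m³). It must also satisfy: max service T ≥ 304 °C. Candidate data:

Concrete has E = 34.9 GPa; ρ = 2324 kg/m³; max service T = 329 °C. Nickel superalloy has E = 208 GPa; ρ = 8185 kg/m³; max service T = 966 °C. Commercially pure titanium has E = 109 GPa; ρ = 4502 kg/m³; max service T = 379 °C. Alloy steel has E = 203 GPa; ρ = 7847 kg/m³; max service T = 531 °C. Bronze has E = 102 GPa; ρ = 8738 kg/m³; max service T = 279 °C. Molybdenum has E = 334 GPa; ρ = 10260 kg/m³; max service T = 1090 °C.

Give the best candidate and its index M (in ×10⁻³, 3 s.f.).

concrete, M = 1.41×10⁻³

Screen on constraints: max service T ≥ 304 °C. Survivors: concrete, nickel superalloy, commercially pure titanium, alloy steel, molybdenum.
Computing M directly (units already consistent):
  concrete: M = 1.41×10⁻³
  commercially pure titanium: M = 1.06×10⁻³
  alloy steel: M = 0.749×10⁻³
  nickel superalloy: M = 0.724×10⁻³
  molybdenum: M = 0.676×10⁻³
Highest index: concrete.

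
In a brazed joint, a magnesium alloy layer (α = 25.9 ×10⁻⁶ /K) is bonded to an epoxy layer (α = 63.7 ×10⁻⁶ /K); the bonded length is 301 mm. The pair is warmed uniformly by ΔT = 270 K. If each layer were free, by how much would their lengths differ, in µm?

3070 µm

Δα = |25.9 − 63.7|×10⁻⁶/K = 37.8×10⁻⁶/K.
ΔL_mismatch = Δα·L·ΔT = 37.8×10⁻⁶ × 301.0 mm × 270.0 K = 3070 µm.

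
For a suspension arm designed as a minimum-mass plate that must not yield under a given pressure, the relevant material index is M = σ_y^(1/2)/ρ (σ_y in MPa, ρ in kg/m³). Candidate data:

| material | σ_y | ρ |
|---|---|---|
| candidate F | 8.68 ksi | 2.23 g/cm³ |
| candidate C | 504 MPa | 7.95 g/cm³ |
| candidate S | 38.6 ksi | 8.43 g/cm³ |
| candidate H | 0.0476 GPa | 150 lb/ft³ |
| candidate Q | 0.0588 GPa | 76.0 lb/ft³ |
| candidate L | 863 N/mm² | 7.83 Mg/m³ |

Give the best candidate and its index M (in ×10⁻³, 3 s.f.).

candidate Q, M = 6.30×10⁻³

Convert each candidate to consistent units, then evaluate M:
  candidate F: σ_y = 59.85 MPa, ρ = 2230 kg/m³
  candidate C: σ_y = 504.0 MPa, ρ = 7950 kg/m³
  candidate S: σ_y = 266.1 MPa, ρ = 8430 kg/m³
  candidate H: σ_y = 47.60 MPa, ρ = 2403 kg/m³
  candidate Q: σ_y = 58.80 MPa, ρ = 1217 kg/m³
  candidate L: σ_y = 863.0 MPa, ρ = 7830 kg/m³
  candidate Q: M = 6.30×10⁻³
  candidate L: M = 3.75×10⁻³
  candidate F: M = 3.47×10⁻³
  candidate H: M = 2.87×10⁻³
  candidate C: M = 2.82×10⁻³
  candidate S: M = 1.94×10⁻³
Highest index: candidate Q.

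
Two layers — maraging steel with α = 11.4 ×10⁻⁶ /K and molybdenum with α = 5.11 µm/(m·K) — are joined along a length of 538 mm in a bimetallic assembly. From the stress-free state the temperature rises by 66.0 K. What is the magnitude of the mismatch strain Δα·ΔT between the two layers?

4.15×10⁻⁴

Δα = |11.4 − 5.11|×10⁻⁶/K = 6.29×10⁻⁶/K.
Mismatch strain = Δα·ΔT = 6.29×10⁻⁶ × 66.0 = 4.15×10⁻⁴.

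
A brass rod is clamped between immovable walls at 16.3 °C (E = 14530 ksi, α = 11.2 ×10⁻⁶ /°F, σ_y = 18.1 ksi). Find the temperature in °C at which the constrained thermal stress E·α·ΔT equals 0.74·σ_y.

E = 14530 ksi = 100.2 GPa.
α = 11.2×10⁻⁶/°F × 9/5 = 20.2×10⁻⁶/K.
σ_y = 18.1 ksi = 124.8 MPa.
E·α·ΔT = 92.35 MPa ⇒ ΔT = 92.35 / (100.2×10³ × 20.2×10⁻⁶) = 45.73 K.
T = 16.3 + 45.73 = 62.03 °C.

62.0 °C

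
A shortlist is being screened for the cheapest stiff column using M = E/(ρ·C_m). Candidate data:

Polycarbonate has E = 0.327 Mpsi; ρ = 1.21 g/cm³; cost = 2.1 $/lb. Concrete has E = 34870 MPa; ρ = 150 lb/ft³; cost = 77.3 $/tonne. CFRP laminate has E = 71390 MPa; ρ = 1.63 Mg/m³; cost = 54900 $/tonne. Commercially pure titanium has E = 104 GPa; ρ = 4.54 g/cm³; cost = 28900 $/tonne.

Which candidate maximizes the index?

concrete

After converting to SI:
  polycarbonate: E = 2.255 GPa, ρ = 1210 kg/m³, cost = 4.630 $/kg
  concrete: E = 34.87 GPa, ρ = 2403 kg/m³, cost = 0.07730 $/kg
  CFRP laminate: E = 71.39 GPa, ρ = 1630 kg/m³, cost = 54.90 $/kg
  commercially pure titanium: E = 104.0 GPa, ρ = 4540 kg/m³, cost = 28.90 $/kg
  concrete: M = 188 MN·m per $
  CFRP laminate: M = 0.798 MN·m per $
  commercially pure titanium: M = 0.793 MN·m per $
  polycarbonate: M = 0.402 MN·m per $
The maximum is for concrete.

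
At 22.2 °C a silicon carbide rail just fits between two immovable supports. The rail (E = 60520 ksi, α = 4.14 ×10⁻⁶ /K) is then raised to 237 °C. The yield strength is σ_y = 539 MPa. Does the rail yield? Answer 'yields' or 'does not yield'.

does not yield

E = 60520 ksi = 417.3 GPa.
ΔT = 214.8 K. Constrained thermal stress σ = E·α·ΔT = 417.3×10³ MPa × 4.14×10⁻⁶ × 214.8 = 371 MPa (compressive).
Compare to σ_y = 539 MPa: σ < σ_y, so it does not yield.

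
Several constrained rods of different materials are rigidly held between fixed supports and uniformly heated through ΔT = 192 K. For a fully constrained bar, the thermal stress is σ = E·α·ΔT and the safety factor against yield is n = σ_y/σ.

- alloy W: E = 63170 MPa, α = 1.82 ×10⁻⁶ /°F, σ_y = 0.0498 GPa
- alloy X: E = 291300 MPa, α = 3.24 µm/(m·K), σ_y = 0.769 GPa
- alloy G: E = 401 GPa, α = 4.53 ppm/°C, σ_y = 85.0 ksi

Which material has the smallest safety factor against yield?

Per material, after unit conversion:
  alloy W: E = 63.17, α = 3.28, σ_y = 49.80 → σ = 39.7 MPa, n = 1.25
  alloy X: E = 291.3, α = 3.24, σ_y = 769.0 → σ = 181 MPa, n = 4.24
  alloy G: E = 401.0, α = 4.53, σ_y = 586.1 → σ = 349 MPa, n = 1.68
Smallest n: alloy W with n = 1.25.

alloy W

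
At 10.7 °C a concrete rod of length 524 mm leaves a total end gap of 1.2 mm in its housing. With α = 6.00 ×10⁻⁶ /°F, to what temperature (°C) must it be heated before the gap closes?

223 °C

α = 6.00×10⁻⁶/°F × 9/5 = 10.8×10⁻⁶/K.
α·L₀·ΔT = 1.2 mm ⇒ ΔT = 1.2 / (10.8×10⁻⁶ × 524.0) = 212.0 K.
T = 10.7 + 212.0 = 222.7 °C.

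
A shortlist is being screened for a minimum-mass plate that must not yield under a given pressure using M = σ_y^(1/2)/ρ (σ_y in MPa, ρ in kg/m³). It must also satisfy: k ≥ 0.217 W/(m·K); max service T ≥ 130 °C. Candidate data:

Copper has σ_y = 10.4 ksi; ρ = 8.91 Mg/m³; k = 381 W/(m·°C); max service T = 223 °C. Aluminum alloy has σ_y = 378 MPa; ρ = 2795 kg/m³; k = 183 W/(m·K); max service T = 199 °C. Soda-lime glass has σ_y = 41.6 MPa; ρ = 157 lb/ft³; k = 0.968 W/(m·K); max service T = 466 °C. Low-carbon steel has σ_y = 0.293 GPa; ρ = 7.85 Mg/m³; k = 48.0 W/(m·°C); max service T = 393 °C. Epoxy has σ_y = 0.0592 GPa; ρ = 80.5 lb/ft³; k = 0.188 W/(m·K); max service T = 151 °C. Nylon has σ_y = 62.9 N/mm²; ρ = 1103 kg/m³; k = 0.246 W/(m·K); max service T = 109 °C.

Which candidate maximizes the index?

aluminum alloy

Screen on constraints: k ≥ 0.217 W/(m·K); max service T ≥ 130 °C. Survivors: copper, aluminum alloy, soda-lime glass, low-carbon steel.
In SI units:
  copper: σ_y = 71.71 MPa, ρ = 8910 kg/m³
  aluminum alloy: σ_y = 378.0 MPa, ρ = 2795 kg/m³
  soda-lime glass: σ_y = 41.60 MPa, ρ = 2515 kg/m³
  low-carbon steel: σ_y = 293.0 MPa, ρ = 7850 kg/m³
  aluminum alloy: M = 6.96×10⁻³
  soda-lime glass: M = 2.56×10⁻³
  low-carbon steel: M = 2.18×10⁻³
  copper: M = 0.950×10⁻³
Highest index: aluminum alloy.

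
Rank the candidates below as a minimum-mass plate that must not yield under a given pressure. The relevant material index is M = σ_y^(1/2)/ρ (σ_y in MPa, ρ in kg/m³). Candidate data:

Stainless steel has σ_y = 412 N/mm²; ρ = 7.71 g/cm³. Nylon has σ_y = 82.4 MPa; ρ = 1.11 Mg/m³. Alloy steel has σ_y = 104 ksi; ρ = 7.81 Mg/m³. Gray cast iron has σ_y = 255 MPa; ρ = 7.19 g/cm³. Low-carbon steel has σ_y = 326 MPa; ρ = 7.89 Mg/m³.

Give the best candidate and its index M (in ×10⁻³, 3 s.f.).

After converting to SI:
  stainless steel: σ_y = 412.0 MPa, ρ = 7710 kg/m³
  nylon: σ_y = 82.40 MPa, ρ = 1110 kg/m³
  alloy steel: σ_y = 717.1 MPa, ρ = 7810 kg/m³
  gray cast iron: σ_y = 255.0 MPa, ρ = 7190 kg/m³
  low-carbon steel: σ_y = 326.0 MPa, ρ = 7890 kg/m³
  nylon: M = 8.18×10⁻³
  alloy steel: M = 3.43×10⁻³
  stainless steel: M = 2.63×10⁻³
  low-carbon steel: M = 2.29×10⁻³
  gray cast iron: M = 2.22×10⁻³
Highest index: nylon.

nylon, M = 8.18×10⁻³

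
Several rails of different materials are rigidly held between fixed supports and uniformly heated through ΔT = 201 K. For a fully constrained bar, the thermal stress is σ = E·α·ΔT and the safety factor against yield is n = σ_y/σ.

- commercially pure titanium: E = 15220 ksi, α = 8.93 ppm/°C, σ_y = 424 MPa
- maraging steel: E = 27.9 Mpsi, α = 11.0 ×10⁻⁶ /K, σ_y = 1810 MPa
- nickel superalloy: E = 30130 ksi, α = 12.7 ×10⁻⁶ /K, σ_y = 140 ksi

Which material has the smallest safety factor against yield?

Per material, after unit conversion:
  commercially pure titanium: E = 104.9, α = 8.93, σ_y = 424.0 → σ = 188 MPa, n = 2.25
  maraging steel: E = 192.4, α = 11.0, σ_y = 1810 → σ = 425 MPa, n = 4.26
  nickel superalloy: E = 207.7, α = 12.7, σ_y = 965.3 → σ = 530 MPa, n = 1.82
Nickel superalloy has the lowest safety factor, n = 1.82.

nickel superalloy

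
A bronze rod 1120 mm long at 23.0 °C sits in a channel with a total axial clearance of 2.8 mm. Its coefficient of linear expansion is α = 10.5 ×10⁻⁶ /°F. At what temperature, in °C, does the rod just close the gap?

α = 10.5×10⁻⁶/°F × 9/5 = 18.9×10⁻⁶/K.
α·L₀·ΔT = 2.8 mm ⇒ ΔT = 2.8 / (18.9×10⁻⁶ × 1120.0) = 132.3 K.
T = 23.0 + 132.3 = 155.3 °C.

155 °C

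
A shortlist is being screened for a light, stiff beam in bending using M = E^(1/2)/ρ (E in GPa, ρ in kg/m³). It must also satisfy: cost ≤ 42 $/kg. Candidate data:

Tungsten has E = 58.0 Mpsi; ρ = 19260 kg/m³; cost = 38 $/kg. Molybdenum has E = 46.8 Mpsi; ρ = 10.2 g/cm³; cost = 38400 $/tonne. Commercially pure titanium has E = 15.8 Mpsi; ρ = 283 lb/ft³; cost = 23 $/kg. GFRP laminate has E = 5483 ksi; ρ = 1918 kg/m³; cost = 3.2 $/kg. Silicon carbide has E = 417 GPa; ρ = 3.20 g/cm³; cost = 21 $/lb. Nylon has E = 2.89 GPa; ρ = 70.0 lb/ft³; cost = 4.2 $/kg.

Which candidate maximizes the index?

GFRP laminate

Screen on constraints: cost ≤ 42 $/kg. Survivors: tungsten, molybdenum, commercially pure titanium, GFRP laminate, nylon.
After converting to SI:
  tungsten: E = 399.9 GPa, ρ = 19260 kg/m³
  molybdenum: E = 322.7 GPa, ρ = 10200 kg/m³
  commercially pure titanium: E = 108.9 GPa, ρ = 4533 kg/m³
  GFRP laminate: E = 37.80 GPa, ρ = 1918 kg/m³
  nylon: E = 2.890 GPa, ρ = 1121 kg/m³
  GFRP laminate: M = 3.21×10⁻³
  commercially pure titanium: M = 2.30×10⁻³
  molybdenum: M = 1.76×10⁻³
  nylon: M = 1.52×10⁻³
  tungsten: M = 1.04×10⁻³
GFRP laminate has the largest M.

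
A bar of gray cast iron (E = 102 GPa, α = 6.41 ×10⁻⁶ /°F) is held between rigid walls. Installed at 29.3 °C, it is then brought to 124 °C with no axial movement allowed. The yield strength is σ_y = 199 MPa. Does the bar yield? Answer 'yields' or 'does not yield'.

α = 6.41×10⁻⁶/°F × 9/5 = 11.5×10⁻⁶/K.
ΔT = 94.70 K. Constrained thermal stress σ = E·α·ΔT = 102.0×10³ MPa × 11.5×10⁻⁶ × 94.70 = 111 MPa (compressive).
Compare to σ_y = 199 MPa: σ < σ_y, so it does not yield.

does not yield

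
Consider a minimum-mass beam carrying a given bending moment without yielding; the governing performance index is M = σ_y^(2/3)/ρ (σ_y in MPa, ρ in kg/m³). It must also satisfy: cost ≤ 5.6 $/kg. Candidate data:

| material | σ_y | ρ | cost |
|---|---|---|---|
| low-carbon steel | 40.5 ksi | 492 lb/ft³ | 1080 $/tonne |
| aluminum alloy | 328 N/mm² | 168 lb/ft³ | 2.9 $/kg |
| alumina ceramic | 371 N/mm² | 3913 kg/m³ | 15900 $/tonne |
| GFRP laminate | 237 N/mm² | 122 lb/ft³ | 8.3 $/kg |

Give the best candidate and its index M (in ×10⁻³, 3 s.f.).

aluminum alloy, M = 17.7×10⁻³

Screen on constraints: cost ≤ 5.6 $/kg. Survivors: low-carbon steel, aluminum alloy.
After converting to SI:
  low-carbon steel: σ_y = 279.2 MPa, ρ = 7881 kg/m³
  aluminum alloy: σ_y = 328.0 MPa, ρ = 2691 kg/m³
  aluminum alloy: M = 17.7×10⁻³
  low-carbon steel: M = 5.42×10⁻³
The maximum is for aluminum alloy.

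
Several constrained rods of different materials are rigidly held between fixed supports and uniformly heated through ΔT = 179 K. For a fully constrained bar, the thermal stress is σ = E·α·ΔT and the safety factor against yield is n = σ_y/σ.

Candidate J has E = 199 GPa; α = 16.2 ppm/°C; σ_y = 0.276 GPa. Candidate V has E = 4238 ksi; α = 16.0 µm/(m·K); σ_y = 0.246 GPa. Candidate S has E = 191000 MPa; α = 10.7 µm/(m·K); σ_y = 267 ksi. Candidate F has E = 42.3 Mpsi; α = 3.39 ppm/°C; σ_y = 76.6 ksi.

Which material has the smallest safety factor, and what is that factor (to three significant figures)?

Per material, after unit conversion:
  candidate J: E = 199.0, α = 16.2, σ_y = 276.0 → σ = 577 MPa, n = 0.478
  candidate V: E = 29.22, α = 16.0, σ_y = 246.0 → σ = 83.7 MPa, n = 2.94
  candidate S: E = 191.0, α = 10.7, σ_y = 1841 → σ = 366 MPa, n = 5.03
  candidate F: E = 291.6, α = 3.39, σ_y = 528.1 → σ = 177 MPa, n = 2.98
Smallest n: candidate J with n = 0.478.

candidate J, n = 0.478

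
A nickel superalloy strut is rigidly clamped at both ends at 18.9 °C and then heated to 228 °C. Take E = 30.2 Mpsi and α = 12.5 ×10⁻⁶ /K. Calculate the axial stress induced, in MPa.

E = 30.2 Mpsi = 208.2 GPa.
ΔT = 209.1 K. Constrained thermal stress σ = E·α·ΔT = 208.2×10³ MPa × 12.5×10⁻⁶ × 209.1 = 544 MPa (compressive).

544 MPa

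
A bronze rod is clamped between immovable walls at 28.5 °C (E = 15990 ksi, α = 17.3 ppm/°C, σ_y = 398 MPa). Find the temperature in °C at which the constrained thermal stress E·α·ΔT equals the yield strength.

E = 15990 ksi = 110.2 GPa.
E·α·ΔT = 398.0 MPa ⇒ ΔT = 398.0 / (110.2×10³ × 17.3×10⁻⁶) = 208.7 K.
T = 28.5 + 208.7 = 237.2 °C.

237 °C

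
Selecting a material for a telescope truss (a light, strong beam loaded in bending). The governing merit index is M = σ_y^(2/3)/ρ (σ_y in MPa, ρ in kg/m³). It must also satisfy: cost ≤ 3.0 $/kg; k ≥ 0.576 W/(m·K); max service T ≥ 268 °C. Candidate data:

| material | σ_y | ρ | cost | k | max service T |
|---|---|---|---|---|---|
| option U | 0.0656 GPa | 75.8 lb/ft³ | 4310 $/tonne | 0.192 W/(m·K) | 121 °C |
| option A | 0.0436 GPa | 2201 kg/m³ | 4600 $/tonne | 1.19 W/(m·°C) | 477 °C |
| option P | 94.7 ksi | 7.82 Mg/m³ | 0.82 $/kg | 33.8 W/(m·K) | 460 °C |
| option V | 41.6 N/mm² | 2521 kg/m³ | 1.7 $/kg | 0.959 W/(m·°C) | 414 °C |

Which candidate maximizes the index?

Screen on constraints: cost ≤ 3.0 $/kg; k ≥ 0.576 W/(m·K); max service T ≥ 268 °C. Survivors: option P, option V.
In SI units:
  option P: σ_y = 652.9 MPa, ρ = 7820 kg/m³
  option V: σ_y = 41.60 MPa, ρ = 2521 kg/m³
  option P: M = 9.62×10⁻³
  option V: M = 4.76×10⁻³
Highest index: option P.

option P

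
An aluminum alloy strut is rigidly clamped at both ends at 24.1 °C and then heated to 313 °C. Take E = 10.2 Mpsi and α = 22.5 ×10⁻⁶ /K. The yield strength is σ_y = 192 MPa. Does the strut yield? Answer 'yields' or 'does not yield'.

E = 10.2 Mpsi = 70.33 GPa.
ΔT = 288.9 K. Constrained thermal stress σ = E·α·ΔT = 70.33×10³ MPa × 22.5×10⁻⁶ × 288.9 = 457 MPa (compressive).
Compare to σ_y = 192 MPa: σ ≥ σ_y, so it yields.

yields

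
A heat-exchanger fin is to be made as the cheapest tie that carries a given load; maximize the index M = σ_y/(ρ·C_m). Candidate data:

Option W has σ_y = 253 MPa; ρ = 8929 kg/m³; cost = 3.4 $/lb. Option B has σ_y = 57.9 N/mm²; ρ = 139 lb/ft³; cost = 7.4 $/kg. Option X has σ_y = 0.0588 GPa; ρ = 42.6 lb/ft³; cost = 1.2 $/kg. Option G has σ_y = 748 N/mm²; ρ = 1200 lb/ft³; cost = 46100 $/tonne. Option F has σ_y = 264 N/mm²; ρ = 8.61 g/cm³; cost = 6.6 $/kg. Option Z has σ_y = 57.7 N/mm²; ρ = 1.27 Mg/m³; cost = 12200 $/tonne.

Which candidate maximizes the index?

Normalizing units and computing the index:
  option W: σ_y = 253.0 MPa, ρ = 8929 kg/m³, cost = 7.496 $/kg
  option B: σ_y = 57.90 MPa, ρ = 2227 kg/m³, cost = 7.400 $/kg
  option X: σ_y = 58.80 MPa, ρ = 682.4 kg/m³, cost = 1.200 $/kg
  option G: σ_y = 748.0 MPa, ρ = 19220 kg/m³, cost = 46.10 $/kg
  option F: σ_y = 264.0 MPa, ρ = 8610 kg/m³, cost = 6.600 $/kg
  option Z: σ_y = 57.70 MPa, ρ = 1270 kg/m³, cost = 12.20 $/kg
  option X: M = 71.8 kN·m per $
  option F: M = 4.65 kN·m per $
  option W: M = 3.78 kN·m per $
  option Z: M = 3.72 kN·m per $
  option B: M = 3.51 kN·m per $
  option G: M = 0.844 kN·m per $
Option X ranks first.

option X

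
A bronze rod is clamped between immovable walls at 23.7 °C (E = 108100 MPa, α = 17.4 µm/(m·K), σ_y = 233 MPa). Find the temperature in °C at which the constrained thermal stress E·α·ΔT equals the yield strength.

148 °C

E = 108100 MPa = 108.1 GPa.
E·α·ΔT = 233.0 MPa ⇒ ΔT = 233.0 / (108.1×10³ × 17.4×10⁻⁶) = 123.9 K.
T = 23.7 + 123.9 = 147.6 °C.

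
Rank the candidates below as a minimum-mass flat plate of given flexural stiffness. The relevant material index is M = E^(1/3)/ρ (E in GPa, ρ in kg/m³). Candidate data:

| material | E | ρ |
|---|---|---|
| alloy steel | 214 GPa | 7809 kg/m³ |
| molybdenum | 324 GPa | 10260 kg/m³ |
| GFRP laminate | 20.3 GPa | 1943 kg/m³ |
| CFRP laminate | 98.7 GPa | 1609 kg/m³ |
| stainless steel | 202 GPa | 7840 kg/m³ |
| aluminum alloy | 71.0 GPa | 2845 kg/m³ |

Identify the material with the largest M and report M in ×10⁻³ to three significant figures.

Per-candidate index values:
  CFRP laminate: M = 2.87×10⁻³
  aluminum alloy: M = 1.46×10⁻³
  GFRP laminate: M = 1.40×10⁻³
  alloy steel: M = 0.766×10⁻³
  stainless steel: M = 0.748×10⁻³
  molybdenum: M = 0.669×10⁻³
The maximum is for CFRP laminate.

CFRP laminate, M = 2.87×10⁻³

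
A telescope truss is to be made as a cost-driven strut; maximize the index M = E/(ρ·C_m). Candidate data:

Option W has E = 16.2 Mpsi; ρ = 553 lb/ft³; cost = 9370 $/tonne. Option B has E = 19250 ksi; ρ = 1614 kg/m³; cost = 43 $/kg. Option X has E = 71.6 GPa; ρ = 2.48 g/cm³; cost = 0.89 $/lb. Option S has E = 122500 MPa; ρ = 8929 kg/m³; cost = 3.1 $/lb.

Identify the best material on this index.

In SI units:
  option W: E = 111.7 GPa, ρ = 8858 kg/m³, cost = 9.370 $/kg
  option B: E = 132.7 GPa, ρ = 1614 kg/m³, cost = 43.00 $/kg
  option X: E = 71.60 GPa, ρ = 2480 kg/m³, cost = 1.962 $/kg
  option S: E = 122.5 GPa, ρ = 8929 kg/m³, cost = 6.834 $/kg
  option X: M = 14.7 MN·m per $
  option S: M = 2.01 MN·m per $
  option B: M = 1.91 MN·m per $
  option W: M = 1.35 MN·m per $
The maximum is for option X.

option X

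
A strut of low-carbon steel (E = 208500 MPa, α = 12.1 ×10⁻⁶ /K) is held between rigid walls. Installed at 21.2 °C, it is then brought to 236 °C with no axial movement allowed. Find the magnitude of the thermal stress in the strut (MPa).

E = 208500 MPa = 208.5 GPa.
ΔT = 214.8 K. Constrained thermal stress σ = E·α·ΔT = 208.5×10³ MPa × 12.1×10⁻⁶ × 214.8 = 542 MPa (compressive).

542 MPa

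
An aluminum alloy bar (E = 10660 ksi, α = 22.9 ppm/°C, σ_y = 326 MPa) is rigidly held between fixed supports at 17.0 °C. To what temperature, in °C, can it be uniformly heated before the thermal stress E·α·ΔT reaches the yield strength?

211 °C

E = 10660 ksi = 73.50 GPa.
E·α·ΔT = 326.0 MPa ⇒ ΔT = 326.0 / (73.50×10³ × 22.9×10⁻⁶) = 193.7 K.
T = 17.0 + 193.7 = 210.7 °C.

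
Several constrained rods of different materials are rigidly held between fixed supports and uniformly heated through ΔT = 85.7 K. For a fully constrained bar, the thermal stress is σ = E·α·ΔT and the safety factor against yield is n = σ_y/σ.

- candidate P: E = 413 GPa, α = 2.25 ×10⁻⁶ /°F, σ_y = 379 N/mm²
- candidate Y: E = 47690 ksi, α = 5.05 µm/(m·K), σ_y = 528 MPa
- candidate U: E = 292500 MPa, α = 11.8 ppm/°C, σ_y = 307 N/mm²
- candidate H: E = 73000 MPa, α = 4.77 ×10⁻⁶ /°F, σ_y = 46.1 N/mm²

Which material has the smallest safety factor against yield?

candidate H

With everything in SI (GPa, ×10⁻⁶/K, MPa):
  candidate P: E = 413.0, α = 4.05, σ_y = 379.0 → σ = 143 MPa, n = 2.64
  candidate Y: E = 328.8, α = 5.05, σ_y = 528.0 → σ = 142 MPa, n = 3.71
  candidate U: E = 292.5, α = 11.8, σ_y = 307.0 → σ = 296 MPa, n = 1.04
  candidate H: E = 73.00, α = 8.59, σ_y = 46.10 → σ = 53.7 MPa, n = 0.858
Candidate H has the lowest safety factor, n = 0.858.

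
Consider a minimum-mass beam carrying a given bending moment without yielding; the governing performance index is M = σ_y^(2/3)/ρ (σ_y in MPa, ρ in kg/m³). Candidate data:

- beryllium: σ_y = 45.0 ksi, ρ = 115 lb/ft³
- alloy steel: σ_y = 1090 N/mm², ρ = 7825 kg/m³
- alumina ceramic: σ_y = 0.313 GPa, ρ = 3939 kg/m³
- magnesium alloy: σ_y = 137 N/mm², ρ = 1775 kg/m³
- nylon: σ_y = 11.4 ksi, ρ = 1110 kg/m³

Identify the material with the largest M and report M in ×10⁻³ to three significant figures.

beryllium, M = 24.9×10⁻³

Normalizing units and computing the index:
  beryllium: σ_y = 310.3 MPa, ρ = 1842 kg/m³
  alloy steel: σ_y = 1090 MPa, ρ = 7825 kg/m³
  alumina ceramic: σ_y = 313.0 MPa, ρ = 3939 kg/m³
  magnesium alloy: σ_y = 137.0 MPa, ρ = 1775 kg/m³
  nylon: σ_y = 78.60 MPa, ρ = 1110 kg/m³
  beryllium: M = 24.9×10⁻³
  nylon: M = 16.5×10⁻³
  magnesium alloy: M = 15.0×10⁻³
  alloy steel: M = 13.5×10⁻³
  alumina ceramic: M = 11.7×10⁻³
Beryllium ranks first.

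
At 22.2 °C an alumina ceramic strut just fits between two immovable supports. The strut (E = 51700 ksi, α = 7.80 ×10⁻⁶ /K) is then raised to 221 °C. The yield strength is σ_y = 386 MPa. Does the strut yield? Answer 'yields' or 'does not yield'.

E = 51700 ksi = 356.5 GPa.
ΔT = 198.8 K. Constrained thermal stress σ = E·α·ΔT = 356.5×10³ MPa × 7.80×10⁻⁶ × 198.8 = 553 MPa (compressive).
Compare to σ_y = 386 MPa: σ ≥ σ_y, so it yields.

yields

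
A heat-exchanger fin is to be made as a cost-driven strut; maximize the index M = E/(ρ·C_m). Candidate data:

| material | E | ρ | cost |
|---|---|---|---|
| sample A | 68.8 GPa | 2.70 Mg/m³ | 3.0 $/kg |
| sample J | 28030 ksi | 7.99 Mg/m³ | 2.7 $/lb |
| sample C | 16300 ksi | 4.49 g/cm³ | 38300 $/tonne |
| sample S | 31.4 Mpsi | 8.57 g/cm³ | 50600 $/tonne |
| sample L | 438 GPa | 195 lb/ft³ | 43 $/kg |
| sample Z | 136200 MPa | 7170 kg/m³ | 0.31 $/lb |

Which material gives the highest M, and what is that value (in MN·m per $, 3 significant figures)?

sample Z, M = 27.8 MN·m per $

In SI units:
  sample A: E = 68.80 GPa, ρ = 2700 kg/m³, cost = 3.000 $/kg
  sample J: E = 193.3 GPa, ρ = 7990 kg/m³, cost = 5.952 $/kg
  sample C: E = 112.4 GPa, ρ = 4490 kg/m³, cost = 38.30 $/kg
  sample S: E = 216.5 GPa, ρ = 8570 kg/m³, cost = 50.60 $/kg
  sample L: E = 438.0 GPa, ρ = 3124 kg/m³, cost = 43.00 $/kg
  sample Z: E = 136.2 GPa, ρ = 7170 kg/m³, cost = 0.6834 $/kg
  sample Z: M = 27.8 MN·m per $
  sample A: M = 8.49 MN·m per $
  sample J: M = 4.06 MN·m per $
  sample L: M = 3.26 MN·m per $
  sample C: M = 0.654 MN·m per $
  sample S: M = 0.499 MN·m per $
The maximum is for sample Z.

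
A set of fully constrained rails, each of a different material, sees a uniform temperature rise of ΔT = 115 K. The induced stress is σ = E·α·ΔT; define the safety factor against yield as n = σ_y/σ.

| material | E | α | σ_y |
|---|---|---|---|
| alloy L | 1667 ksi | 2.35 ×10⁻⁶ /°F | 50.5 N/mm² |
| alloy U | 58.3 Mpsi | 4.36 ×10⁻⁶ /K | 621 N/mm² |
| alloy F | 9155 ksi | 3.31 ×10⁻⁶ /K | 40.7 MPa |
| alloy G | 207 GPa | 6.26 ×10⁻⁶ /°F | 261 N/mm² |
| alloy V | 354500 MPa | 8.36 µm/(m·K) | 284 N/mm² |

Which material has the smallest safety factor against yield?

alloy V

Per material, after unit conversion:
  alloy L: E = 11.49, α = 4.23, σ_y = 50.50 → σ = 5.59 MPa, n = 9.03
  alloy U: E = 402.0, α = 4.36, σ_y = 621.0 → σ = 202 MPa, n = 3.08
  alloy F: E = 63.12, α = 3.31, σ_y = 40.70 → σ = 24.0 MPa, n = 1.69
  alloy G: E = 207.0, α = 11.3, σ_y = 261.0 → σ = 268 MPa, n = 0.973
  alloy V: E = 354.5, α = 8.36, σ_y = 284.0 → σ = 341 MPa, n = 0.833
The minimum is alloy V at n = 0.833.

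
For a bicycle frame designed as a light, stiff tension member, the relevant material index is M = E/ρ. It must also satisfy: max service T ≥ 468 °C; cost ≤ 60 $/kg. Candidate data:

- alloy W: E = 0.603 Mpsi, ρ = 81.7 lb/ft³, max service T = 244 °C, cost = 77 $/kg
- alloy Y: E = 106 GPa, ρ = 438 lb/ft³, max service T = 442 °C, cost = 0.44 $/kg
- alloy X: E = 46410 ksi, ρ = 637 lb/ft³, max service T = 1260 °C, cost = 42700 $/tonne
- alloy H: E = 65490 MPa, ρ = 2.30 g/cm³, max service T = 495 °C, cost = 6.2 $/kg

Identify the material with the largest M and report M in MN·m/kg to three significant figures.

alloy X, M = 31.4 MN·m/kg

Screen on constraints: max service T ≥ 468 °C; cost ≤ 60 $/kg. Survivors: alloy X, alloy H.
Putting every candidate on a common basis:
  alloy X: E = 320.0 GPa, ρ = 10200 kg/m³
  alloy H: E = 65.49 GPa, ρ = 2300 kg/m³
  alloy X: M = 31.4 MN·m/kg
  alloy H: M = 28.5 MN·m/kg
The maximum is for alloy X.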